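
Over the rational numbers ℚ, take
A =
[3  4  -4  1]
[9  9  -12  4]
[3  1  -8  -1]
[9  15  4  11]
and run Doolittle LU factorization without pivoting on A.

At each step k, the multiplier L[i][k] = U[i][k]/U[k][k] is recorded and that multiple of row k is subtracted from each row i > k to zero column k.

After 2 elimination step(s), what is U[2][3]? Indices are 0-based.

[col 0] pivot 3
  R1 -= 3*R0 → (0, -3, 0, 1)  (L[1][0] := 3)
  R2 -= 1*R0 → (0, -3, -4, -2)  (L[2][0] := 1)
  R3 -= 3*R0 → (0, 3, 16, 8)  (L[3][0] := 3)
[col 1] pivot -3
  R2 -= 1*R1 → (0, 0, -4, -3)  (L[2][1] := 1)
  R3 -= -1*R1 → (0, 0, 16, 9)  (L[3][1] := -1)

U[2][3] = -3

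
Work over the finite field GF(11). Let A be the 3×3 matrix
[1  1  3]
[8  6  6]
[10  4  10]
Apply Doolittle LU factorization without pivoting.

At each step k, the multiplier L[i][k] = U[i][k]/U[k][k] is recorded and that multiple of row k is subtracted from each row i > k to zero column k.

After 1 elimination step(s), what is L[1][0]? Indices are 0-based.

L[1][0] = 8

[col 0] pivot 1
  R1 -= 8*R0 → (0, 9, 4)  (L[1][0] := 8)
  R2 -= 10*R0 → (0, 5, 2)  (L[2][0] := 10)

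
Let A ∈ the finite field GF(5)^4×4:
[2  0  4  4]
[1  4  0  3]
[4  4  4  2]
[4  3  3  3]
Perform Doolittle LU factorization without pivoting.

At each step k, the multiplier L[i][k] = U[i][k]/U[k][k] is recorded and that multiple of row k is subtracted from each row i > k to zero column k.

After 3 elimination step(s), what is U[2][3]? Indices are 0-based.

U[2][3] = 3

Step 1: pivot at (0,0) is 2.
  row1 ← row1 − (3)·row0  ⇒  L[1][0]=3, U row1=(0, 4, 3, 1)
  row2 ← row2 − (2)·row0  ⇒  L[2][0]=2, U row2=(0, 4, 1, 4)
  row3 ← row3 − (2)·row0  ⇒  L[3][0]=2, U row3=(0, 3, 0, 0)
Step 2: pivot at (1,1) is 4.
  row2 ← row2 − (1)·row1  ⇒  L[2][1]=1, U row2=(0, 0, 3, 3)
  row3 ← row3 − (2)·row1  ⇒  L[3][1]=2, U row3=(0, 0, 4, 3)
Step 3: pivot at (2,2) is 3.
  row3 ← row3 − (3)·row2  ⇒  L[3][2]=3, U row3=(0, 0, 0, 4)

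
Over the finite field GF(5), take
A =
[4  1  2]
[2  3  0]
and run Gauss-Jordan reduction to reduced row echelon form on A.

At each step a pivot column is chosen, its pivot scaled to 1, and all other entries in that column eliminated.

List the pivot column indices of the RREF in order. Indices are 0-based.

pivot columns: 0, 2

step 1: normalize row 0 (÷4) = (1, 4, 3)
  row 1: subtract 2×row0 = (0, 0, 4)
skip col 1 (zero from row 1)
step 2: normalize row 1 (÷4) = (0, 0, 1)
  row 0: subtract 3×row1 = (1, 4, 0)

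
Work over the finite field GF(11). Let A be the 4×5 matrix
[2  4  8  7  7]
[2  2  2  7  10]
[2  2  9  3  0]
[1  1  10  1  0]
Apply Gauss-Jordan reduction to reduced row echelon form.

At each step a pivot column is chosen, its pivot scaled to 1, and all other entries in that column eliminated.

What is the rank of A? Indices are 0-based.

rank = 4

step 1: normalize row 0 (÷2) = (1, 2, 4, 9, 9)
  row 1: subtract 2×row0 = (0, 9, 5, 0, 3)
  row 2: subtract 2×row0 = (0, 9, 1, 7, 4)
  row 3: subtract 1×row0 = (0, 10, 6, 3, 2)
step 2: normalize row 1 (÷9) = (0, 1, 3, 0, 4)
  row 0: subtract 2×row1 = (1, 0, 9, 9, 1)
  row 2: subtract 9×row1 = (0, 0, 7, 7, 1)
  row 3: subtract 10×row1 = (0, 0, 9, 3, 6)
step 3: normalize row 2 (÷7) = (0, 0, 1, 1, 8)
  row 0: subtract 9×row2 = (1, 0, 0, 0, 6)
  row 1: subtract 3×row2 = (0, 1, 0, 8, 2)
  row 3: subtract 9×row2 = (0, 0, 0, 5, 0)
step 4: normalize row 3 (÷5) = (0, 0, 0, 1, 0)
  row 1: subtract 8×row3 = (0, 1, 0, 0, 2)
  row 2: subtract 1×row3 = (0, 0, 1, 0, 8)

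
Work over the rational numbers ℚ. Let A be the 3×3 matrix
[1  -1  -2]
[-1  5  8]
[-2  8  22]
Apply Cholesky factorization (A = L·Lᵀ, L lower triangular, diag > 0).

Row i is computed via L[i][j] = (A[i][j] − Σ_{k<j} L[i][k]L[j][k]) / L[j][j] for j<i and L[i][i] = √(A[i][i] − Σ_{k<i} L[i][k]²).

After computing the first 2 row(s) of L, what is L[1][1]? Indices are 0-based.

L[1][1] = 2

Step 1: L[0][0] = √(1) = 1.
  L[1][0] = (-1) / L[0][0] = -1.
Step 2: L[1][1] = √(4) = 2.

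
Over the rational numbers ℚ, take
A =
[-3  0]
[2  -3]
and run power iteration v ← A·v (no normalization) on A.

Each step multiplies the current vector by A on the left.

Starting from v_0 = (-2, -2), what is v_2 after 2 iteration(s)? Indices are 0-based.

v_0 = (-2, -2).
v_1 = A·v_0 = (6, 2).
v_2 = A·v_1 = (-18, 6).

v_2 = (-18, 6)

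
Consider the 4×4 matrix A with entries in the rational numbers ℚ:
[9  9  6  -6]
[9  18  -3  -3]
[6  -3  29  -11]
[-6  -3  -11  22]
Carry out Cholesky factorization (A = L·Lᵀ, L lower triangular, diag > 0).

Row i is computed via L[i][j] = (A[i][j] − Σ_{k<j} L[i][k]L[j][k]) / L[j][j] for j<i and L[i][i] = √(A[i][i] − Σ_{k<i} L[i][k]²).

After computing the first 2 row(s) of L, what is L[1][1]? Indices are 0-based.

Step 1: L[0][0] = √(9) = 3.
  L[1][0] = (9) / L[0][0] = 3.
Step 2: L[1][1] = √(9) = 3.

L[1][1] = 3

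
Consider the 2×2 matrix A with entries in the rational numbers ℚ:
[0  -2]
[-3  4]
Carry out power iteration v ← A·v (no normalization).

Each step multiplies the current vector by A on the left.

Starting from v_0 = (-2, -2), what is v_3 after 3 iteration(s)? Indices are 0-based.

v_3 = (40, -92)

v_0 = (-2, -2).
v_1 = A·v_0 = (4, -2).
v_2 = A·v_1 = (4, -20).
v_3 = A·v_2 = (40, -92).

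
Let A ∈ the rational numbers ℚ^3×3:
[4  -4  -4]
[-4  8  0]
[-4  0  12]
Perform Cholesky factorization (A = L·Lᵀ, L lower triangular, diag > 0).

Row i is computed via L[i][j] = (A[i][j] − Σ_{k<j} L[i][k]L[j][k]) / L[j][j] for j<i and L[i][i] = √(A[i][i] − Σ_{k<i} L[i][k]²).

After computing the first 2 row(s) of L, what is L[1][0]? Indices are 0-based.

L[1][0] = -2

Step 1: L[0][0] = √(4) = 2.
  L[1][0] = (-4) / L[0][0] = -2.
Step 2: L[1][1] = √(4) = 2.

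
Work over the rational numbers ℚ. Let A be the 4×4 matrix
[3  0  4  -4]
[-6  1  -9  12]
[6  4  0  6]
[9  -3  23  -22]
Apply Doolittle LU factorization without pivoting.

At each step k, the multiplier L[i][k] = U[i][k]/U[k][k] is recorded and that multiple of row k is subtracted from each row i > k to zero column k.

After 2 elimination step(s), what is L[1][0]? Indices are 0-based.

L[1][0] = -2

[col 0] pivot 3
  R1 -= -2*R0 → (0, 1, -1, 4)  (L[1][0] := -2)
  R2 -= 2*R0 → (0, 4, -8, 14)  (L[2][0] := 2)
  R3 -= 3*R0 → (0, -3, 11, -10)  (L[3][0] := 3)
[col 1] pivot 1
  R2 -= 4*R1 → (0, 0, -4, -2)  (L[2][1] := 4)
  R3 -= -3*R1 → (0, 0, 8, 2)  (L[3][1] := -3)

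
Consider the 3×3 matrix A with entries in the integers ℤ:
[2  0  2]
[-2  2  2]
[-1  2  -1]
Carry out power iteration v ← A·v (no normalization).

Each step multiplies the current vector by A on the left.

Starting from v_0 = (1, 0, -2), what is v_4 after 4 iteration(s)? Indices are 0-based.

v_0 = (1, 0, -2).
v_1 = A·v_0 = (-2, -6, 1).
v_2 = A·v_1 = (-2, -6, -11).
v_3 = A·v_2 = (-26, -30, 1).
v_4 = A·v_3 = (-50, -6, -35).

v_4 = (-50, -6, -35)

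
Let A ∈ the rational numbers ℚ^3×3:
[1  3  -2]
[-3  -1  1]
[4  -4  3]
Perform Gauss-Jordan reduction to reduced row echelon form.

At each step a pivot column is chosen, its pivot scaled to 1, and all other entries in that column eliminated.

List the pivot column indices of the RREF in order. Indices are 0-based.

pivot columns: 0, 1, 2

pivot(0,0)=1: scale R0 → (1, 3, -2)
  clear (1,0): R1 −= (-3)R0 → (0, 8, -5)
  clear (2,0): R2 −= (4)R0 → (0, -16, 11)
pivot(1,1)=8: scale R1 → (0, 1, -5/8)
  clear (0,1): R0 −= (3)R1 → (1, 0, -1/8)
  clear (2,1): R2 −= (-16)R1 → (0, 0, 1)
pivot(2,2)=1: scale R2 → (0, 0, 1)
  clear (0,2): R0 −= (-1/8)R2 → (1, 0, 0)
  clear (1,2): R1 −= (-5/8)R2 → (0, 1, 0)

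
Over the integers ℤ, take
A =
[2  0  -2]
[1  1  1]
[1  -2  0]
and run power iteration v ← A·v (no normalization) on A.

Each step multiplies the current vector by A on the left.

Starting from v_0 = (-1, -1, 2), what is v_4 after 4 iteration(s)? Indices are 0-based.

v_0 = (-1, -1, 2).
v_1 = A·v_0 = (-6, 0, 1).
v_2 = A·v_1 = (-14, -5, -6).
v_3 = A·v_2 = (-16, -25, -4).
v_4 = A·v_3 = (-24, -45, 34).

v_4 = (-24, -45, 34)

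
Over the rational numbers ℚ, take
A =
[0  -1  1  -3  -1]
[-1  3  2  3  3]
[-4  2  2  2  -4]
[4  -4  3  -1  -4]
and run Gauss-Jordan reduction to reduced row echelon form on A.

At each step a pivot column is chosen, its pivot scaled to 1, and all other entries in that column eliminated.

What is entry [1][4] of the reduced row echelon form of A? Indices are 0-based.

step 1: exchange rows 0,1
step 1: normalize row 0 (÷-1) = (1, -3, -2, -3, -3)
  row 2: subtract -4×row0 = (0, -10, -6, -10, -16)
  row 3: subtract 4×row0 = (0, 8, 11, 11, 8)
step 2: normalize row 1 (÷-1) = (0, 1, -1, 3, 1)
  row 0: subtract -3×row1 = (1, 0, -5, 6, 0)
  row 2: subtract -10×row1 = (0, 0, -16, 20, -6)
  row 3: subtract 8×row1 = (0, 0, 19, -13, 0)
step 3: normalize row 2 (÷-16) = (0, 0, 1, -5/4, 3/8)
  row 0: subtract -5×row2 = (1, 0, 0, -1/4, 15/8)
  row 1: subtract -1×row2 = (0, 1, 0, 7/4, 11/8)
  row 3: subtract 19×row2 = (0, 0, 0, 43/4, -57/8)
step 4: normalize row 3 (÷43/4) = (0, 0, 0, 1, -57/86)
  row 0: subtract -1/4×row3 = (1, 0, 0, 0, 147/86)
  row 1: subtract 7/4×row3 = (0, 1, 0, 0, 109/43)
  row 2: subtract -5/4×row3 = (0, 0, 1, 0, -39/86)

M[1][4] = 109/43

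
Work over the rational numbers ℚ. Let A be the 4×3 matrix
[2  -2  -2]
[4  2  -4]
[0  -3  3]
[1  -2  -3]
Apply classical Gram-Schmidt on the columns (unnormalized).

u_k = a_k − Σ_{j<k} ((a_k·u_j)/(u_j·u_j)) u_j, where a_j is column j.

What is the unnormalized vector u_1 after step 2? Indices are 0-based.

u_1 = (-46/21, 34/21, -3, -44/21)

Step 1: u_0 = a_0 = (2, 4, 0, 1).
Step 2: u_1 = a_1 − (2/21)·u_0 = (-46/21, 34/21, -3, -44/21).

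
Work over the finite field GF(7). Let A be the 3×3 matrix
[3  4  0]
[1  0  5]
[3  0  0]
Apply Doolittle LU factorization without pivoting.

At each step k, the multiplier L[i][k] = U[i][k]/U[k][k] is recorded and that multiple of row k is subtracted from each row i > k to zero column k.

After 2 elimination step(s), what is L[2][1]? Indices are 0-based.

L[2][1] = 3

[col 0] pivot 3
  R1 -= 5*R0 → (0, 1, 5)  (L[1][0] := 5)
  R2 -= 1*R0 → (0, 3, 0)  (L[2][0] := 1)
[col 1] pivot 1
  R2 -= 3*R1 → (0, 0, 6)  (L[2][1] := 3)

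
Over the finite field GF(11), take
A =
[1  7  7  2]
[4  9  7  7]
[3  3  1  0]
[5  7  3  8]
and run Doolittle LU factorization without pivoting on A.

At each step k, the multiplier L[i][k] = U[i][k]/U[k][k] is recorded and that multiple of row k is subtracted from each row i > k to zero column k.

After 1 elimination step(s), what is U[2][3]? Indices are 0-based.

Step 1: pivot at (0,0) is 1.
  row1 ← row1 − (4)·row0  ⇒  L[1][0]=4, U row1=(0, 3, 1, 10)
  row2 ← row2 − (3)·row0  ⇒  L[2][0]=3, U row2=(0, 4, 2, 5)
  row3 ← row3 − (5)·row0  ⇒  L[3][0]=5, U row3=(0, 5, 1, 9)

U[2][3] = 5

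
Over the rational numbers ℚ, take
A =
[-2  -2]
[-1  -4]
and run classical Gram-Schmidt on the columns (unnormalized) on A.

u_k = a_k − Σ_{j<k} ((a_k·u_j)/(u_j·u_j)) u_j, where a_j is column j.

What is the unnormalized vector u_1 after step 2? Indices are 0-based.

u_1 = (6/5, -12/5)

Step 1: u_0 = a_0 = (-2, -1).
Step 2: u_1 = a_1 − (8/5)·u_0 = (6/5, -12/5).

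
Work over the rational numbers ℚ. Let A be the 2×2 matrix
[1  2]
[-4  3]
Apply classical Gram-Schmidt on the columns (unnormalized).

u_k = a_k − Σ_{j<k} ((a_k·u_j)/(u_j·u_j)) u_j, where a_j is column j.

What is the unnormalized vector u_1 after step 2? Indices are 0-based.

u_1 = (44/17, 11/17)

Step 1: u_0 = a_0 = (1, -4).
Step 2: u_1 = a_1 − (-10/17)·u_0 = (44/17, 11/17).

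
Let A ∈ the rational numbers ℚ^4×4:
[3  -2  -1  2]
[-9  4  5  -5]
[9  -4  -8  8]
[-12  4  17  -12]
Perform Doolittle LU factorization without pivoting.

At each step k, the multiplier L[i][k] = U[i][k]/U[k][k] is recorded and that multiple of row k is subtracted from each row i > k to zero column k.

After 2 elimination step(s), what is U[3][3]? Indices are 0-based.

U[3][3] = -6

Step 1: pivot at (0,0) is 3.
  row1 ← row1 − (-3)·row0  ⇒  L[1][0]=-3, U row1=(0, -2, 2, 1)
  row2 ← row2 − (3)·row0  ⇒  L[2][0]=3, U row2=(0, 2, -5, 2)
  row3 ← row3 − (-4)·row0  ⇒  L[3][0]=-4, U row3=(0, -4, 13, -4)
Step 2: pivot at (1,1) is -2.
  row2 ← row2 − (-1)·row1  ⇒  L[2][1]=-1, U row2=(0, 0, -3, 3)
  row3 ← row3 − (2)·row1  ⇒  L[3][1]=2, U row3=(0, 0, 9, -6)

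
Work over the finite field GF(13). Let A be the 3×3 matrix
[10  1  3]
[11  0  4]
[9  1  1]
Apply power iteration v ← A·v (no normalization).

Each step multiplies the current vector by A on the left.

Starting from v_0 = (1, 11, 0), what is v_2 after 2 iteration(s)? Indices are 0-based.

v_2 = (8, 12, 12)

v_0 = (1, 11, 0).
v_1 = A·v_0 = (8, 11, 7).
v_2 = A·v_1 = (8, 12, 12).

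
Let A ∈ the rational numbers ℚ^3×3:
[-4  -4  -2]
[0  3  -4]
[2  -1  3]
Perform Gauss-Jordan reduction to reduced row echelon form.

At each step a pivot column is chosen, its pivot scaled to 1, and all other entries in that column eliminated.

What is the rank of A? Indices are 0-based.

step 1: normalize row 0 (÷-4) = (1, 1, 1/2)
  row 2: subtract 2×row0 = (0, -3, 2)
step 2: normalize row 1 (÷3) = (0, 1, -4/3)
  row 0: subtract 1×row1 = (1, 0, 11/6)
  row 2: subtract -3×row1 = (0, 0, -2)
step 3: normalize row 2 (÷-2) = (0, 0, 1)
  row 0: subtract 11/6×row2 = (1, 0, 0)
  row 1: subtract -4/3×row2 = (0, 1, 0)

rank = 3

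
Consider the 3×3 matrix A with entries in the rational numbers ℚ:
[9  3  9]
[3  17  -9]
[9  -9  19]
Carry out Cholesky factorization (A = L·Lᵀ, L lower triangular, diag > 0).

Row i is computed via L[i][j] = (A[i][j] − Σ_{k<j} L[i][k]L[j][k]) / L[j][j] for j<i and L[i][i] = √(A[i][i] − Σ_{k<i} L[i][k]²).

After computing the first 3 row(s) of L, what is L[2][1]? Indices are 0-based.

L[2][1] = -3

Step 1: L[0][0] = √(9) = 3.
  L[1][0] = (3) / L[0][0] = 1.
Step 2: L[1][1] = √(16) = 4.
  L[2][0] = (9) / L[0][0] = 3.
  L[2][1] = (-12) / L[1][1] = -3.
Step 3: L[2][2] = √(1) = 1.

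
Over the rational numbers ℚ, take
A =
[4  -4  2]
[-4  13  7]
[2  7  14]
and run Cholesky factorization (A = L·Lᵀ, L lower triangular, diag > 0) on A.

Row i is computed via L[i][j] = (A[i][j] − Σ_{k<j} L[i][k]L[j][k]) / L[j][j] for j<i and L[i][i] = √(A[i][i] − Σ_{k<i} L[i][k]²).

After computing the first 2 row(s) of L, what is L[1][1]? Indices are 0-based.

L[1][1] = 3

Step 1: L[0][0] = √(4) = 2.
  L[1][0] = (-4) / L[0][0] = -2.
Step 2: L[1][1] = √(9) = 3.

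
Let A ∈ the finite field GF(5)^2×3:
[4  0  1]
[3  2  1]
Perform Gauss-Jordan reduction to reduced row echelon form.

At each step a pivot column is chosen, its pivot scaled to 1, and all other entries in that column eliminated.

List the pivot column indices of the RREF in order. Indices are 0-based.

pivot columns: 0, 1

[1] R0 /= 4  ⇒  (1, 0, 4)
     R1 -= 3·R0  ⇒  (0, 2, 4)
[2] R1 /= 2  ⇒  (0, 1, 2)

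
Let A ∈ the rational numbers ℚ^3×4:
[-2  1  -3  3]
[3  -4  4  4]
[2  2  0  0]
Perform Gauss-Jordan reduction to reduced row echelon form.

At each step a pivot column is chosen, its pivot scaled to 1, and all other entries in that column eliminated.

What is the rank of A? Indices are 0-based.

rank = 3

pivot(0,0)=-2: scale R0 → (1, -1/2, 3/2, -3/2)
  clear (1,0): R1 −= (3)R0 → (0, -5/2, -1/2, 17/2)
  clear (2,0): R2 −= (2)R0 → (0, 3, -3, 3)
pivot(1,1)=-5/2: scale R1 → (0, 1, 1/5, -17/5)
  clear (0,1): R0 −= (-1/2)R1 → (1, 0, 8/5, -16/5)
  clear (2,1): R2 −= (3)R1 → (0, 0, -18/5, 66/5)
pivot(2,2)=-18/5: scale R2 → (0, 0, 1, -11/3)
  clear (0,2): R0 −= (8/5)R2 → (1, 0, 0, 8/3)
  clear (1,2): R1 −= (1/5)R2 → (0, 1, 0, -8/3)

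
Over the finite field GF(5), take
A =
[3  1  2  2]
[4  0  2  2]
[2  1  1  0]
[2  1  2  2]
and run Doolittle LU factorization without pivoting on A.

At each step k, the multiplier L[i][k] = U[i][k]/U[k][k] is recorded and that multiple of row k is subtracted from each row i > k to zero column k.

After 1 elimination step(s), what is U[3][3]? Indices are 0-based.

U[3][3] = 4

Step 1: pivot at (0,0) is 3.
  row1 ← row1 − (3)·row0  ⇒  L[1][0]=3, U row1=(0, 2, 1, 1)
  row2 ← row2 − (4)·row0  ⇒  L[2][0]=4, U row2=(0, 2, 3, 2)
  row3 ← row3 − (4)·row0  ⇒  L[3][0]=4, U row3=(0, 2, 4, 4)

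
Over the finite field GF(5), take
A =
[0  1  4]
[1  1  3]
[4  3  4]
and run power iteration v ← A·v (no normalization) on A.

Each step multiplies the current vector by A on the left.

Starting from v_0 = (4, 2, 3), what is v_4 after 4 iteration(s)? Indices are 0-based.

v_0 = (4, 2, 3).
v_1 = A·v_0 = (4, 0, 4).
v_2 = A·v_1 = (1, 1, 2).
v_3 = A·v_2 = (4, 3, 0).
v_4 = A·v_3 = (3, 2, 0).

v_4 = (3, 2, 0)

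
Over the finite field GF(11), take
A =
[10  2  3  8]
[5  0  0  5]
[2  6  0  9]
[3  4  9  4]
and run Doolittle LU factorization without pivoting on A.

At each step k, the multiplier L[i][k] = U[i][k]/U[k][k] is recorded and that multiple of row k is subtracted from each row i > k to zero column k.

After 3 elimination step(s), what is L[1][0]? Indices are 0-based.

k=0: U[0][0]=10
  eliminate (1,0): mult=6, new row 1: (0, 10, 4, 1); set L[1][0]=6
  eliminate (2,0): mult=9, new row 2: (0, 10, 6, 3); set L[2][0]=9
  eliminate (3,0): mult=8, new row 3: (0, 10, 7, 6); set L[3][0]=8
k=1: U[1][1]=10
  eliminate (2,1): mult=1, new row 2: (0, 0, 2, 2); set L[2][1]=1
  eliminate (3,1): mult=1, new row 3: (0, 0, 3, 5); set L[3][1]=1
k=2: U[2][2]=2
  eliminate (3,2): mult=7, new row 3: (0, 0, 0, 2); set L[3][2]=7

L[1][0] = 6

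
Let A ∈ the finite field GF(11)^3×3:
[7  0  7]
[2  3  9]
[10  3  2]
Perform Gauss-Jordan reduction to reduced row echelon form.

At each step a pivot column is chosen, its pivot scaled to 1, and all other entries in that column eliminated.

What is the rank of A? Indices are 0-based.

rank = 3

[1] R0 /= 7  ⇒  (1, 0, 1)
     R1 -= 2·R0  ⇒  (0, 3, 7)
     R2 -= 10·R0  ⇒  (0, 3, 3)
[2] R1 /= 3  ⇒  (0, 1, 6)
     R2 -= 3·R1  ⇒  (0, 0, 7)
[3] R2 /= 7  ⇒  (0, 0, 1)
     R0 -= 1·R2  ⇒  (1, 0, 0)
     R1 -= 6·R2  ⇒  (0, 1, 0)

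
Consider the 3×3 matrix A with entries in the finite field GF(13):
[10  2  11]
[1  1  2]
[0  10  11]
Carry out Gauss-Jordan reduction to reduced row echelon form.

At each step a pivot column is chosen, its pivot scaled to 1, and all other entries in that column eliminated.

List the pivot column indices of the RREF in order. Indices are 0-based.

pivot(0,0)=10: scale R0 → (1, 8, 5)
  clear (1,0): R1 −= (1)R0 → (0, 6, 10)
pivot(1,1)=6: scale R1 → (0, 1, 6)
  clear (0,1): R0 −= (8)R1 → (1, 0, 9)
  clear (2,1): R2 −= (10)R1 → (0, 0, 3)
pivot(2,2)=3: scale R2 → (0, 0, 1)
  clear (0,2): R0 −= (9)R2 → (1, 0, 0)
  clear (1,2): R1 −= (6)R2 → (0, 1, 0)

pivot columns: 0, 1, 2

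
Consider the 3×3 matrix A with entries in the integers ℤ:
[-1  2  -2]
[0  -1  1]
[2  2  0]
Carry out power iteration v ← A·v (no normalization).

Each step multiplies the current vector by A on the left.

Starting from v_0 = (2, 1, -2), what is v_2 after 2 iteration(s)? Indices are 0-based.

v_2 = (-22, 9, 2)

v_0 = (2, 1, -2).
v_1 = A·v_0 = (4, -3, 6).
v_2 = A·v_1 = (-22, 9, 2).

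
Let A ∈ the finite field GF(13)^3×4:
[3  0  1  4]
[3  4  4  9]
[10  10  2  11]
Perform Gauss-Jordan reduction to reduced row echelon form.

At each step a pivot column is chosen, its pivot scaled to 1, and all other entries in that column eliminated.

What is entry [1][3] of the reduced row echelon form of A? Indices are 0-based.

[1] R0 /= 3  ⇒  (1, 0, 9, 10)
     R1 -= 3·R0  ⇒  (0, 4, 3, 5)
     R2 -= 10·R0  ⇒  (0, 10, 3, 2)
[2] R1 /= 4  ⇒  (0, 1, 4, 11)
     R2 -= 10·R1  ⇒  (0, 0, 2, 9)
[3] R2 /= 2  ⇒  (0, 0, 1, 11)
     R0 -= 9·R2  ⇒  (1, 0, 0, 2)
     R1 -= 4·R2  ⇒  (0, 1, 0, 6)

M[1][3] = 6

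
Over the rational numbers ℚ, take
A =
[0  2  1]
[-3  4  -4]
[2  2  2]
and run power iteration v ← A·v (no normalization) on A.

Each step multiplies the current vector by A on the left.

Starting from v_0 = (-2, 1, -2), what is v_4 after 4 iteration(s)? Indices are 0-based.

v_0 = (-2, 1, -2).
v_1 = A·v_0 = (0, 18, -6).
v_2 = A·v_1 = (30, 96, 24).
v_3 = A·v_2 = (216, 198, 300).
v_4 = A·v_3 = (696, -1056, 1428).

v_4 = (696, -1056, 1428)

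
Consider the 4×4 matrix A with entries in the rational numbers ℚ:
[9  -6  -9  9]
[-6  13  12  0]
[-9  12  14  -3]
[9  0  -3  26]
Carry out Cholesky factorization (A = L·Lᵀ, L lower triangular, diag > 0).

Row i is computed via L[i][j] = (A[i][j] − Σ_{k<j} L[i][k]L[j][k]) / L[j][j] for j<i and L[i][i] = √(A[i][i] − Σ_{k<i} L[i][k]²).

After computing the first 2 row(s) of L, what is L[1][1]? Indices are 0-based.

L[1][1] = 3

Step 1: L[0][0] = √(9) = 3.
  L[1][0] = (-6) / L[0][0] = -2.
Step 2: L[1][1] = √(9) = 3.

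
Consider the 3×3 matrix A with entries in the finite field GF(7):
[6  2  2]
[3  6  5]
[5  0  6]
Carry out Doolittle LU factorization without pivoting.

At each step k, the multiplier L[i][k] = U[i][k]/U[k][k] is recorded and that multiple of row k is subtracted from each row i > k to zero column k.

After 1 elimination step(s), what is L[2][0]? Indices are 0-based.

[col 0] pivot 6
  R1 -= 4*R0 → (0, 5, 4)  (L[1][0] := 4)
  R2 -= 2*R0 → (0, 3, 2)  (L[2][0] := 2)

L[2][0] = 2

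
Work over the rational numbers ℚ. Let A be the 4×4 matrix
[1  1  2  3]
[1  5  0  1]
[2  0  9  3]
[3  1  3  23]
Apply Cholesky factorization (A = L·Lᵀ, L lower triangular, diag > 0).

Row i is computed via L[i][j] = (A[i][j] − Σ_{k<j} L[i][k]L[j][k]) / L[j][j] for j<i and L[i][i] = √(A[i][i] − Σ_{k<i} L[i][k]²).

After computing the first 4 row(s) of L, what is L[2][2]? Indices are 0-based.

Step 1: L[0][0] = √(1) = 1.
  L[1][0] = (1) / L[0][0] = 1.
Step 2: L[1][1] = √(4) = 2.
  L[2][0] = (2) / L[0][0] = 2.
  L[2][1] = (-2) / L[1][1] = -1.
Step 3: L[2][2] = √(4) = 2.
  L[3][0] = (3) / L[0][0] = 3.
  L[3][1] = (-2) / L[1][1] = -1.
  L[3][2] = (-4) / L[2][2] = -2.
Step 4: L[3][3] = √(9) = 3.

L[2][2] = 2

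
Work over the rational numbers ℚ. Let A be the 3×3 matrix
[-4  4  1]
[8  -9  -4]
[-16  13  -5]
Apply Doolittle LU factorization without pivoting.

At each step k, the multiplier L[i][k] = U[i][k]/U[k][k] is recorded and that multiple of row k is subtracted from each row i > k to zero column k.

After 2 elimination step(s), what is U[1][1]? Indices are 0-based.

k=0: U[0][0]=-4
  eliminate (1,0): mult=-2, new row 1: (0, -1, -2); set L[1][0]=-2
  eliminate (2,0): mult=4, new row 2: (0, -3, -9); set L[2][0]=4
k=1: U[1][1]=-1
  eliminate (2,1): mult=3, new row 2: (0, 0, -3); set L[2][1]=3

U[1][1] = -1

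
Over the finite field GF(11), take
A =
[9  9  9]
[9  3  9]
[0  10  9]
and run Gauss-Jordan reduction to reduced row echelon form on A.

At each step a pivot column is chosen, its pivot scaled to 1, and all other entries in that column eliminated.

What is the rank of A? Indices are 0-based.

step 1: normalize row 0 (÷9) = (1, 1, 1)
  row 1: subtract 9×row0 = (0, 5, 0)
step 2: normalize row 1 (÷5) = (0, 1, 0)
  row 0: subtract 1×row1 = (1, 0, 1)
  row 2: subtract 10×row1 = (0, 0, 9)
step 3: normalize row 2 (÷9) = (0, 0, 1)
  row 0: subtract 1×row2 = (1, 0, 0)

rank = 3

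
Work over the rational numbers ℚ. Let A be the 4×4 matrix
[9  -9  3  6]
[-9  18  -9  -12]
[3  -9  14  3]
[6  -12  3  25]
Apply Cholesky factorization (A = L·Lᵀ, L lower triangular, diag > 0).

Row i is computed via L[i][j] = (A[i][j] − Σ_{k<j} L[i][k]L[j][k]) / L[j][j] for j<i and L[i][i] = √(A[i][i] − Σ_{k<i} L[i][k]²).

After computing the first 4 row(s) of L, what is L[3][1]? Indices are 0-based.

Step 1: L[0][0] = √(9) = 3.
  L[1][0] = (-9) / L[0][0] = -3.
Step 2: L[1][1] = √(9) = 3.
  L[2][0] = (3) / L[0][0] = 1.
  L[2][1] = (-6) / L[1][1] = -2.
Step 3: L[2][2] = √(9) = 3.
  L[3][0] = (6) / L[0][0] = 2.
  L[3][1] = (-6) / L[1][1] = -2.
  L[3][2] = (-3) / L[2][2] = -1.
Step 4: L[3][3] = √(16) = 4.

L[3][1] = -2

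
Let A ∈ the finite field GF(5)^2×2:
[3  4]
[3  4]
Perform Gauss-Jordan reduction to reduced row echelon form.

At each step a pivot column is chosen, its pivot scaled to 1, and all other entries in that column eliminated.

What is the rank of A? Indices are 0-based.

rank = 1

pivot(0,0)=3: scale R0 → (1, 3)
  clear (1,0): R1 −= (3)R0 → (0, 0)
col 1: no nonzero at/below row 1; advance.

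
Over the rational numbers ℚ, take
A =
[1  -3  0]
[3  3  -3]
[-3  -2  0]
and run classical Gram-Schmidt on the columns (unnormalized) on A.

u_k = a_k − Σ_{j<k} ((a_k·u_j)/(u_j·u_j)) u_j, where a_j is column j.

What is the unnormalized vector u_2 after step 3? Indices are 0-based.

Step 1: u_0 = a_0 = (1, 3, -3).
Step 2: u_1 = a_1 − (12/19)·u_0 = (-69/19, 21/19, -2/19).
Step 3: u_2 = a_2 − (-9/19)·u_0 − (-63/274)·u_1 = (-99/274, -363/274, -198/137).

u_2 = (-99/274, -363/274, -198/137)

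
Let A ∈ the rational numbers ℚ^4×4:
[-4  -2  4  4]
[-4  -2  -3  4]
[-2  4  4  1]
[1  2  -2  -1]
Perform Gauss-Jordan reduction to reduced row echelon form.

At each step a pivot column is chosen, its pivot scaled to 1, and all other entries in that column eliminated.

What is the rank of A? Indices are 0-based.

step 1: normalize row 0 (÷-4) = (1, 1/2, -1, -1)
  row 1: subtract -4×row0 = (0, 0, -7, 0)
  row 2: subtract -2×row0 = (0, 5, 2, -1)
  row 3: subtract 1×row0 = (0, 3/2, -1, 0)
step 2: exchange rows 1,2
step 2: normalize row 1 (÷5) = (0, 1, 2/5, -1/5)
  row 0: subtract 1/2×row1 = (1, 0, -6/5, -9/10)
  row 3: subtract 3/2×row1 = (0, 0, -8/5, 3/10)
step 3: normalize row 2 (÷-7) = (0, 0, 1, 0)
  row 0: subtract -6/5×row2 = (1, 0, 0, -9/10)
  row 1: subtract 2/5×row2 = (0, 1, 0, -1/5)
  row 3: subtract -8/5×row2 = (0, 0, 0, 3/10)
step 4: normalize row 3 (÷3/10) = (0, 0, 0, 1)
  row 0: subtract -9/10×row3 = (1, 0, 0, 0)
  row 1: subtract -1/5×row3 = (0, 1, 0, 0)

rank = 4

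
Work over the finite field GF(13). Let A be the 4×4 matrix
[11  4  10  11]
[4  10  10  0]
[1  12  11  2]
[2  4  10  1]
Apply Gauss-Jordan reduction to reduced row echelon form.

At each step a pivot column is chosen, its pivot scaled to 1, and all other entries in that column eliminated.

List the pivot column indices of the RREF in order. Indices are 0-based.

pivot(0,0)=11: scale R0 → (1, 11, 8, 1)
  clear (1,0): R1 −= (4)R0 → (0, 5, 4, 9)
  clear (2,0): R2 −= (1)R0 → (0, 1, 3, 1)
  clear (3,0): R3 −= (2)R0 → (0, 8, 7, 12)
pivot(1,1)=5: scale R1 → (0, 1, 6, 7)
  clear (0,1): R0 −= (11)R1 → (1, 0, 7, 2)
  clear (2,1): R2 −= (1)R1 → (0, 0, 10, 7)
  clear (3,1): R3 −= (8)R1 → (0, 0, 11, 8)
pivot(2,2)=10: scale R2 → (0, 0, 1, 2)
  clear (0,2): R0 −= (7)R2 → (1, 0, 0, 1)
  clear (1,2): R1 −= (6)R2 → (0, 1, 0, 8)
  clear (3,2): R3 −= (11)R2 → (0, 0, 0, 12)
pivot(3,3)=12: scale R3 → (0, 0, 0, 1)
  clear (0,3): R0 −= (1)R3 → (1, 0, 0, 0)
  clear (1,3): R1 −= (8)R3 → (0, 1, 0, 0)
  clear (2,3): R2 −= (2)R3 → (0, 0, 1, 0)

pivot columns: 0, 1, 2, 3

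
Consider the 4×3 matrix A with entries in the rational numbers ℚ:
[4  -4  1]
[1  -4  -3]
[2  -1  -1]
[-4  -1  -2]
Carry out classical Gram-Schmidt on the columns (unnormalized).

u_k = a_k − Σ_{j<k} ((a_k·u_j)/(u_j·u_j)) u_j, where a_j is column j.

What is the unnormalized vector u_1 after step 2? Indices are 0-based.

u_1 = (-76/37, -130/37, -1/37, -109/37)

Step 1: u_0 = a_0 = (4, 1, 2, -4).
Step 2: u_1 = a_1 − (-18/37)·u_0 = (-76/37, -130/37, -1/37, -109/37).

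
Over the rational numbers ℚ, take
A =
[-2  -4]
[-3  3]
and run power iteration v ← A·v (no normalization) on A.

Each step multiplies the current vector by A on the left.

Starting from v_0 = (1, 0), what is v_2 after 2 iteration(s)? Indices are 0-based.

v_2 = (16, -3)

v_0 = (1, 0).
v_1 = A·v_0 = (-2, -3).
v_2 = A·v_1 = (16, -3).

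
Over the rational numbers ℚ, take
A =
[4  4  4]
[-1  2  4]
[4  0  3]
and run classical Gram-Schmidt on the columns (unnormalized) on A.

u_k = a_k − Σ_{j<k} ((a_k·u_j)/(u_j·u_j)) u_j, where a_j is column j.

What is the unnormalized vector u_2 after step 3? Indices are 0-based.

Step 1: u_0 = a_0 = (4, -1, 4).
Step 2: u_1 = a_1 − (14/33)·u_0 = (76/33, 80/33, -56/33).
Step 3: u_2 = a_2 − (8/11)·u_0 − (57/58)·u_1 = (-34/29, 68/29, 51/29).

u_2 = (-34/29, 68/29, 51/29)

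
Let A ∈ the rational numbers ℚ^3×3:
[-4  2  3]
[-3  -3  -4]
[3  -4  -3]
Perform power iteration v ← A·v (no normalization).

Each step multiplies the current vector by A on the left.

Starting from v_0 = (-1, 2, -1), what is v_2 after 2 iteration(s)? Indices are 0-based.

v_2 = (-42, 14, 35)

v_0 = (-1, 2, -1).
v_1 = A·v_0 = (5, 1, -8).
v_2 = A·v_1 = (-42, 14, 35).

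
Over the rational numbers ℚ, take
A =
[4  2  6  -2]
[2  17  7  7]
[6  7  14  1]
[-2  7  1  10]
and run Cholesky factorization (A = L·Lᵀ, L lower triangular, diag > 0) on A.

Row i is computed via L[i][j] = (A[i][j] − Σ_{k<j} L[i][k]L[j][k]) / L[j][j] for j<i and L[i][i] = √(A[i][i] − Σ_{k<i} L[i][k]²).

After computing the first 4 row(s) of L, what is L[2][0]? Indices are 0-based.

L[2][0] = 3

Step 1: L[0][0] = √(4) = 2.
  L[1][0] = (2) / L[0][0] = 1.
Step 2: L[1][1] = √(16) = 4.
  L[2][0] = (6) / L[0][0] = 3.
  L[2][1] = (4) / L[1][1] = 1.
Step 3: L[2][2] = √(4) = 2.
  L[3][0] = (-2) / L[0][0] = -1.
  L[3][1] = (8) / L[1][1] = 2.
  L[3][2] = (2) / L[2][2] = 1.
Step 4: L[3][3] = √(4) = 2.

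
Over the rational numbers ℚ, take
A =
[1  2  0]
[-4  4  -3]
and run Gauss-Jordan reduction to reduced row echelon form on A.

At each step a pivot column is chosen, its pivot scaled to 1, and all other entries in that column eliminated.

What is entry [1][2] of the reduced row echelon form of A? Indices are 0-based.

M[1][2] = -1/4

[1] R0 /= 1  ⇒  (1, 2, 0)
     R1 -= -4·R0  ⇒  (0, 12, -3)
[2] R1 /= 12  ⇒  (0, 1, -1/4)
     R0 -= 2·R1  ⇒  (1, 0, 1/2)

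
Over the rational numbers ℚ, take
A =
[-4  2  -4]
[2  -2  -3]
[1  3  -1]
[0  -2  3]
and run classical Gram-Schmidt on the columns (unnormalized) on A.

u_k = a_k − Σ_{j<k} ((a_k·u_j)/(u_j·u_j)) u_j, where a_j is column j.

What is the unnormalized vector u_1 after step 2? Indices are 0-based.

Step 1: u_0 = a_0 = (-4, 2, 1, 0).
Step 2: u_1 = a_1 − (-3/7)·u_0 = (2/7, -8/7, 24/7, -2).

u_1 = (2/7, -8/7, 24/7, -2)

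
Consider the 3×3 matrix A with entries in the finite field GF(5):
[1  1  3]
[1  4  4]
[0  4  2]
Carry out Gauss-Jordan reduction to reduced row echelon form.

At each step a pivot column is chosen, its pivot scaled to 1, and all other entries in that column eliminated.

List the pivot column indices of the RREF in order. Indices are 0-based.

pivot columns: 0, 1, 2

pivot(0,0)=1: scale R0 → (1, 1, 3)
  clear (1,0): R1 −= (1)R0 → (0, 3, 1)
pivot(1,1)=3: scale R1 → (0, 1, 2)
  clear (0,1): R0 −= (1)R1 → (1, 0, 1)
  clear (2,1): R2 −= (4)R1 → (0, 0, 4)
pivot(2,2)=4: scale R2 → (0, 0, 1)
  clear (0,2): R0 −= (1)R2 → (1, 0, 0)
  clear (1,2): R1 −= (2)R2 → (0, 1, 0)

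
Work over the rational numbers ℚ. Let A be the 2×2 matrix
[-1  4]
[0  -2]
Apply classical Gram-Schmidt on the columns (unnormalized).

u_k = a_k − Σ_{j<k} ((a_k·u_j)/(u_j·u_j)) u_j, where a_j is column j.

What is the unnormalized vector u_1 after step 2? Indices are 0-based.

u_1 = (0, -2)

Step 1: u_0 = a_0 = (-1, 0).
Step 2: u_1 = a_1 − (-4)·u_0 = (0, -2).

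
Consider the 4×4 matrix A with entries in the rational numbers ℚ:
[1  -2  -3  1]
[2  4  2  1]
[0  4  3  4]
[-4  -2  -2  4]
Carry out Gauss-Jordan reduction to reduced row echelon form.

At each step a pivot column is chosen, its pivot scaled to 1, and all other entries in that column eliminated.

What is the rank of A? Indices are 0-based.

pivot(0,0)=1: scale R0 → (1, -2, -3, 1)
  clear (1,0): R1 −= (2)R0 → (0, 8, 8, -1)
  clear (3,0): R3 −= (-4)R0 → (0, -10, -14, 8)
pivot(1,1)=8: scale R1 → (0, 1, 1, -1/8)
  clear (0,1): R0 −= (-2)R1 → (1, 0, -1, 3/4)
  clear (2,1): R2 −= (4)R1 → (0, 0, -1, 9/2)
  clear (3,1): R3 −= (-10)R1 → (0, 0, -4, 27/4)
pivot(2,2)=-1: scale R2 → (0, 0, 1, -9/2)
  clear (0,2): R0 −= (-1)R2 → (1, 0, 0, -15/4)
  clear (1,2): R1 −= (1)R2 → (0, 1, 0, 35/8)
  clear (3,2): R3 −= (-4)R2 → (0, 0, 0, -45/4)
pivot(3,3)=-45/4: scale R3 → (0, 0, 0, 1)
  clear (0,3): R0 −= (-15/4)R3 → (1, 0, 0, 0)
  clear (1,3): R1 −= (35/8)R3 → (0, 1, 0, 0)
  clear (2,3): R2 −= (-9/2)R3 → (0, 0, 1, 0)

rank = 4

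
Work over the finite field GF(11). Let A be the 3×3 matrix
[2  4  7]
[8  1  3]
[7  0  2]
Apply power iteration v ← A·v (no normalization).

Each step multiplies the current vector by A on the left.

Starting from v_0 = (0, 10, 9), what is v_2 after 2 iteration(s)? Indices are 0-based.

v_2 = (7, 2, 9)

v_0 = (0, 10, 9).
v_1 = A·v_0 = (4, 4, 7).
v_2 = A·v_1 = (7, 2, 9).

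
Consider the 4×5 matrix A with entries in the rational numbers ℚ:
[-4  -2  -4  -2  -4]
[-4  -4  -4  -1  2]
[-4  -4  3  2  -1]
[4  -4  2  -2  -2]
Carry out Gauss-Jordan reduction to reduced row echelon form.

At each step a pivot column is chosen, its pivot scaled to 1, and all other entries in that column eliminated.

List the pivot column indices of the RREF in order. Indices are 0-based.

pivot columns: 0, 1, 2, 3

pivot(0,0)=-4: scale R0 → (1, 1/2, 1, 1/2, 1)
  clear (1,0): R1 −= (-4)R0 → (0, -2, 0, 1, 6)
  clear (2,0): R2 −= (-4)R0 → (0, -2, 7, 4, 3)
  clear (3,0): R3 −= (4)R0 → (0, -6, -2, -4, -6)
pivot(1,1)=-2: scale R1 → (0, 1, 0, -1/2, -3)
  clear (0,1): R0 −= (1/2)R1 → (1, 0, 1, 3/4, 5/2)
  clear (2,1): R2 −= (-2)R1 → (0, 0, 7, 3, -3)
  clear (3,1): R3 −= (-6)R1 → (0, 0, -2, -7, -24)
pivot(2,2)=7: scale R2 → (0, 0, 1, 3/7, -3/7)
  clear (0,2): R0 −= (1)R2 → (1, 0, 0, 9/28, 41/14)
  clear (3,2): R3 −= (-2)R2 → (0, 0, 0, -43/7, -174/7)
pivot(3,3)=-43/7: scale R3 → (0, 0, 0, 1, 174/43)
  clear (0,3): R0 −= (9/28)R3 → (1, 0, 0, 0, 70/43)
  clear (1,3): R1 −= (-1/2)R3 → (0, 1, 0, 0, -42/43)
  clear (2,3): R2 −= (3/7)R3 → (0, 0, 1, 0, -93/43)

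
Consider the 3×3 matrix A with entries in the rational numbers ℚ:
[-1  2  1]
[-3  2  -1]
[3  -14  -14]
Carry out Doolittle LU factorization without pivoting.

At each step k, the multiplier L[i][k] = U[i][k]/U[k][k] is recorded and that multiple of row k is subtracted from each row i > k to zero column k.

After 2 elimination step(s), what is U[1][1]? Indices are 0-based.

k=0: U[0][0]=-1
  eliminate (1,0): mult=3, new row 1: (0, -4, -4); set L[1][0]=3
  eliminate (2,0): mult=-3, new row 2: (0, -8, -11); set L[2][0]=-3
k=1: U[1][1]=-4
  eliminate (2,1): mult=2, new row 2: (0, 0, -3); set L[2][1]=2

U[1][1] = -4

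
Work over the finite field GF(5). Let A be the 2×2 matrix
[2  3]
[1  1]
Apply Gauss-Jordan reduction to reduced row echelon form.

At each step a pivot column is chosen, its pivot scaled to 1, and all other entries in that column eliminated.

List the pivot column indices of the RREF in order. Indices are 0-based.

step 1: normalize row 0 (÷2) = (1, 4)
  row 1: subtract 1×row0 = (0, 2)
step 2: normalize row 1 (÷2) = (0, 1)
  row 0: subtract 4×row1 = (1, 0)

pivot columns: 0, 1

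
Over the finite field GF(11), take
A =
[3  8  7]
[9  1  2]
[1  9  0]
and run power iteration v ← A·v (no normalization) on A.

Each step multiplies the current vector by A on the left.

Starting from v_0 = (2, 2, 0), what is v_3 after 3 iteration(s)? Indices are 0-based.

v_3 = (0, 7, 4)

v_0 = (2, 2, 0).
v_1 = A·v_0 = (0, 9, 9).
v_2 = A·v_1 = (3, 5, 4).
v_3 = A·v_2 = (0, 7, 4).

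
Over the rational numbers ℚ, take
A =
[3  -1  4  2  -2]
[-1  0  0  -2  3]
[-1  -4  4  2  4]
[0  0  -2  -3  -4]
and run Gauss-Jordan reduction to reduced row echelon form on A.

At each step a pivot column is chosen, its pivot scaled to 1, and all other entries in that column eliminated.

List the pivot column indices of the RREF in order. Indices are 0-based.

pivot columns: 0, 1, 2, 3

step 1: normalize row 0 (÷3) = (1, -1/3, 4/3, 2/3, -2/3)
  row 1: subtract -1×row0 = (0, -1/3, 4/3, -4/3, 7/3)
  row 2: subtract -1×row0 = (0, -13/3, 16/3, 8/3, 10/3)
step 2: normalize row 1 (÷-1/3) = (0, 1, -4, 4, -7)
  row 0: subtract -1/3×row1 = (1, 0, 0, 2, -3)
  row 2: subtract -13/3×row1 = (0, 0, -12, 20, -27)
step 3: normalize row 2 (÷-12) = (0, 0, 1, -5/3, 9/4)
  row 1: subtract -4×row2 = (0, 1, 0, -8/3, 2)
  row 3: subtract -2×row2 = (0, 0, 0, -19/3, 1/2)
step 4: normalize row 3 (÷-19/3) = (0, 0, 0, 1, -3/38)
  row 0: subtract 2×row3 = (1, 0, 0, 0, -54/19)
  row 1: subtract -8/3×row3 = (0, 1, 0, 0, 34/19)
  row 2: subtract -5/3×row3 = (0, 0, 1, 0, 161/76)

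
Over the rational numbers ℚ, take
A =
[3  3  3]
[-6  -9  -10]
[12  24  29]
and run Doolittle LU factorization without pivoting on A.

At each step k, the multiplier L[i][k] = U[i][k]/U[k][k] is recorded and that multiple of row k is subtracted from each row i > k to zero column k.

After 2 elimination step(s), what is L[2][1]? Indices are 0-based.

[col 0] pivot 3
  R1 -= -2*R0 → (0, -3, -4)  (L[1][0] := -2)
  R2 -= 4*R0 → (0, 12, 17)  (L[2][0] := 4)
[col 1] pivot -3
  R2 -= -4*R1 → (0, 0, 1)  (L[2][1] := -4)

L[2][1] = -4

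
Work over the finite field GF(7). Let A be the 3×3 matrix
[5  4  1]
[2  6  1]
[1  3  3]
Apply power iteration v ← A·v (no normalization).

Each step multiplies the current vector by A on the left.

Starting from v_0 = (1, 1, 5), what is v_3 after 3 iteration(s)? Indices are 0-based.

v_0 = (1, 1, 5).
v_1 = A·v_0 = (0, 6, 5).
v_2 = A·v_1 = (1, 6, 5).
v_3 = A·v_2 = (6, 1, 6).

v_3 = (6, 1, 6)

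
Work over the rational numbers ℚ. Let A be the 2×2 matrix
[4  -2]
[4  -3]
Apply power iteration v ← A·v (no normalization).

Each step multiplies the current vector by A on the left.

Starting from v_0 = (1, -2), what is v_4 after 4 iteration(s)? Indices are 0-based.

v_4 = (92, 50)

v_0 = (1, -2).
v_1 = A·v_0 = (8, 10).
v_2 = A·v_1 = (12, 2).
v_3 = A·v_2 = (44, 42).
v_4 = A·v_3 = (92, 50).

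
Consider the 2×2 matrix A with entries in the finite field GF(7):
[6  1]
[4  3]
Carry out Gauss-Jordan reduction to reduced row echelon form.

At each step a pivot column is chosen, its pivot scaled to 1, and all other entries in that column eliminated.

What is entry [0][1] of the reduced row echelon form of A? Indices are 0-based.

M[0][1] = 6

step 1: normalize row 0 (÷6) = (1, 6)
  row 1: subtract 4×row0 = (0, 0)
skip col 1 (zero from row 1)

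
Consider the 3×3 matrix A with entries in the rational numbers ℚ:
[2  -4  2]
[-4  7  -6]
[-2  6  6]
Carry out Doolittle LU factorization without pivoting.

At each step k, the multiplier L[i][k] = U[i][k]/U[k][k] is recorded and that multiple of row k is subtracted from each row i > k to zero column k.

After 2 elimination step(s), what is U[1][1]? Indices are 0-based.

[col 0] pivot 2
  R1 -= -2*R0 → (0, -1, -2)  (L[1][0] := -2)
  R2 -= -1*R0 → (0, 2, 8)  (L[2][0] := -1)
[col 1] pivot -1
  R2 -= -2*R1 → (0, 0, 4)  (L[2][1] := -2)

U[1][1] = -1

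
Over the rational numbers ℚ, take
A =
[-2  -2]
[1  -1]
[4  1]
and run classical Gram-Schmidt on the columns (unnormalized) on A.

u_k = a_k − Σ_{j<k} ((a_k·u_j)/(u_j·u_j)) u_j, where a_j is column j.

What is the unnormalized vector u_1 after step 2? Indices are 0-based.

Step 1: u_0 = a_0 = (-2, 1, 4).
Step 2: u_1 = a_1 − (1/3)·u_0 = (-4/3, -4/3, -1/3).

u_1 = (-4/3, -4/3, -1/3)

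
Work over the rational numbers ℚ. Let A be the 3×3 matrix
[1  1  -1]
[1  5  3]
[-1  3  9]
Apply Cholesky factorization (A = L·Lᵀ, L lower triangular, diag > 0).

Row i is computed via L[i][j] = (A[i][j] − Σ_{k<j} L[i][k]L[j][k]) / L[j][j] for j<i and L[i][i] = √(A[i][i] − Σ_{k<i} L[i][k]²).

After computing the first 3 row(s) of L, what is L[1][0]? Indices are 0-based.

Step 1: L[0][0] = √(1) = 1.
  L[1][0] = (1) / L[0][0] = 1.
Step 2: L[1][1] = √(4) = 2.
  L[2][0] = (-1) / L[0][0] = -1.
  L[2][1] = (4) / L[1][1] = 2.
Step 3: L[2][2] = √(4) = 2.

L[1][0] = 1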